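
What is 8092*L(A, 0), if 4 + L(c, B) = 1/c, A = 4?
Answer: -30345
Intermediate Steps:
L(c, B) = -4 + 1/c
8092*L(A, 0) = 8092*(-4 + 1/4) = 8092*(-4 + ¼) = 8092*(-15/4) = -30345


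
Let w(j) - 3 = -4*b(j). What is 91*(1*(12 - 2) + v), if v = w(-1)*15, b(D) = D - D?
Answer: 5005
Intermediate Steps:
b(D) = 0
w(j) = 3 (w(j) = 3 - 4*0 = 3 + 0 = 3)
v = 45 (v = 3*15 = 45)
91*(1*(12 - 2) + v) = 91*(1*(12 - 2) + 45) = 91*(1*10 + 45) = 91*(10 + 45) = 91*55 = 5005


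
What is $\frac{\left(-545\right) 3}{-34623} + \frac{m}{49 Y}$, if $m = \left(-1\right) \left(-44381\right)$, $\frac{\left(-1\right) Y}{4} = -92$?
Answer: $\frac{522028561}{208107312} \approx 2.5085$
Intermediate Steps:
$Y = 368$ ($Y = \left(-4\right) \left(-92\right) = 368$)
$m = 44381$
$\frac{\left(-545\right) 3}{-34623} + \frac{m}{49 Y} = \frac{\left(-545\right) 3}{-34623} + \frac{44381}{49 \cdot 368} = \left(-1635\right) \left(- \frac{1}{34623}\right) + \frac{44381}{18032} = \frac{545}{11541} + 44381 \cdot \frac{1}{18032} = \frac{545}{11541} + \frac{44381}{18032} = \frac{522028561}{208107312}$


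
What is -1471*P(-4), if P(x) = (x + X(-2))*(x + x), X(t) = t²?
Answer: 0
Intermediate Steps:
P(x) = 2*x*(4 + x) (P(x) = (x + (-2)²)*(x + x) = (x + 4)*(2*x) = (4 + x)*(2*x) = 2*x*(4 + x))
-1471*P(-4) = -2942*(-4)*(4 - 4) = -2942*(-4)*0 = -1471*0 = 0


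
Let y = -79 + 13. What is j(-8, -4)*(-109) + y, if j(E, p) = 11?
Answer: -1265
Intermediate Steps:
y = -66
j(-8, -4)*(-109) + y = 11*(-109) - 66 = -1199 - 66 = -1265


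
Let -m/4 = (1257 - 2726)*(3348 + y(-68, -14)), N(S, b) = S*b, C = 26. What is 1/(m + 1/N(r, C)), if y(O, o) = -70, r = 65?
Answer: 1690/32551982321 ≈ 5.1917e-8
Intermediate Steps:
m = 19261528 (m = -4*(1257 - 2726)*(3348 - 70) = -(-5876)*3278 = -4*(-4815382) = 19261528)
1/(m + 1/N(r, C)) = 1/(19261528 + 1/(65*26)) = 1/(19261528 + 1/1690) = 1/(32551982321/1690) = 1690/32551982321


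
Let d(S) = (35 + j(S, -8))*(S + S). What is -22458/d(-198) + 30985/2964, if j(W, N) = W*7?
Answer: 458619043/44048004 ≈ 10.412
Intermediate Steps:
j(W, N) = 7*W
d(S) = 2*S*(35 + 7*S) (d(S) = (35 + 7*S)*(S + S) = (35 + 7*S)*(2*S) = 2*S*(35 + 7*S))
-22458/d(-198) + 30985/2964 = -22458*(-1/(2772*(5 - 198))) + 30985/2964 = -22458/(14*(-198)*(-193)) + 30985*(1/2964) = -22458/534996 + 30985/2964 = -22458*1/534996 + 30985/2964 = -3743/89166 + 30985/2964 = 458619043/44048004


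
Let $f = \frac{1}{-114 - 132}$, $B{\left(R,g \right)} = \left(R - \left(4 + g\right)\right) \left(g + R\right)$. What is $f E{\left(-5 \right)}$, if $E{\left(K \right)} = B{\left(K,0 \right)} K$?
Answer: $\frac{75}{82} \approx 0.91463$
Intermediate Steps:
$B{\left(R,g \right)} = \left(R + g\right) \left(-4 + R - g\right)$ ($B{\left(R,g \right)} = \left(R - \left(4 + g\right)\right) \left(R + g\right) = \left(-4 + R - g\right) \left(R + g\right) = \left(R + g\right) \left(-4 + R - g\right)$)
$E{\left(K \right)} = K \left(K^{2} - 4 K\right)$ ($E{\left(K \right)} = \left(K^{2} - 0^{2} - 4 K - 0\right) K = \left(K^{2} - 0 - 4 K + 0\right) K = \left(K^{2} + 0 - 4 K + 0\right) K = \left(K^{2} - 4 K\right) K = K \left(K^{2} - 4 K\right)$)
$f = - \frac{1}{246}$ ($f = \frac{1}{-246} = - \frac{1}{246} \approx -0.004065$)
$f E{\left(-5 \right)} = - \frac{\left(-5\right)^{2} \left(-4 - 5\right)}{246} = - \frac{25 \left(-9\right)}{246} = \left(- \frac{1}{246}\right) \left(-225\right) = \frac{75}{82}$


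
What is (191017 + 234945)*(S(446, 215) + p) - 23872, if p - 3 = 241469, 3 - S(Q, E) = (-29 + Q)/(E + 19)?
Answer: 4011477248683/39 ≈ 1.0286e+11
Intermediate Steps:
S(Q, E) = 3 - (-29 + Q)/(19 + E) (S(Q, E) = 3 - (-29 + Q)/(E + 19) = 3 - (-29 + Q)/(19 + E))
p = 241472 (p = 3 + 241469 = 241472)
(191017 + 234945)*(S(446, 215) + p) - 23872 = (191017 + 234945)*((86 - 1*446 + 3*215)/(19 + 215) + 241472) - 23872 = 425962*((86 - 446 + 645)/234 + 241472) - 23872 = 425962*((1/234)*285 + 241472) - 23872 = 425962*(95/78 + 241472) - 23872 = 425962*(18834911/78) - 23872 = 4011478179691/39 - 23872 = 4011477248683/39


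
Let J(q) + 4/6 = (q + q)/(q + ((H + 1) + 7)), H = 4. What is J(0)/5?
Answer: -2/15 ≈ -0.13333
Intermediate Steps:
J(q) = -⅔ + 2*q/(12 + q) (J(q) = -⅔ + (q + q)/(q + ((4 + 1) + 7)) = -⅔ + (2*q)/(q + (5 + 7)) = -⅔ + (2*q)/(q + 12) = -⅔ + (2*q)/(12 + q) = -⅔ + 2*q/(12 + q))
J(0)/5 = (4*(-6 + 0)/(3*(12 + 0)))/5 = ((4/3)*(-6)/12)*(⅕) = ((4/3)*(1/12)*(-6))*(⅕) = -⅔*⅕ = -2/15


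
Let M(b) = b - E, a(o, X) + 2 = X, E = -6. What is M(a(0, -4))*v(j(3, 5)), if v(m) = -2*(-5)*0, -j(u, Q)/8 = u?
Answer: 0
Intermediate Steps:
j(u, Q) = -8*u
a(o, X) = -2 + X
v(m) = 0 (v(m) = 10*0 = 0)
M(b) = 6 + b (M(b) = b - 1*(-6) = b + 6 = 6 + b)
M(a(0, -4))*v(j(3, 5)) = (6 + (-2 - 4))*0 = (6 - 6)*0 = 0*0 = 0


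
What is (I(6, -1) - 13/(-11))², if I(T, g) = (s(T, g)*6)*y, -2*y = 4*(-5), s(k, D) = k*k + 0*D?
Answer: 565155529/121 ≈ 4.6707e+6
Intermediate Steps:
s(k, D) = k² (s(k, D) = k² + 0 = k²)
y = 10 (y = -2*(-5) = -½*(-20) = 10)
I(T, g) = 60*T² (I(T, g) = (T²*6)*10 = (6*T²)*10 = 60*T²)
(I(6, -1) - 13/(-11))² = (60*6² - 13/(-11))² = (60*36 - 13*(-1/11))² = (2160 + 13/11)² = (23773/11)² = 565155529/121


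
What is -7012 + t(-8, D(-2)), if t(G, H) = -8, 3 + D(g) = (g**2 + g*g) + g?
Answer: -7020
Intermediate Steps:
D(g) = -3 + g + 2*g**2 (D(g) = -3 + ((g**2 + g*g) + g) = -3 + ((g**2 + g**2) + g) = -3 + (2*g**2 + g) = -3 + (g + 2*g**2) = -3 + g + 2*g**2)
-7012 + t(-8, D(-2)) = -7012 - 8 = -7020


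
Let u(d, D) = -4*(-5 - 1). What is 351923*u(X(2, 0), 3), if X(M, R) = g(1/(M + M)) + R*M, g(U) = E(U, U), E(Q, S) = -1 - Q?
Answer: 8446152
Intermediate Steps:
g(U) = -1 - U
X(M, R) = -1 - 1/(2*M) + M*R (X(M, R) = (-1 - 1/(M + M)) + R*M = (-1 - 1/(2*M)) + M*R = -1 - 1/(2*M) + M*R)
u(d, D) = 24 (u(d, D) = -4*(-6) = 24)
351923*u(X(2, 0), 3) = 351923*24 = 8446152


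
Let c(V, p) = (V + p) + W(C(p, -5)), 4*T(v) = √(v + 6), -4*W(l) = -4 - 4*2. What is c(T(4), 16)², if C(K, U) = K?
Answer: (76 + √10)²/16 ≈ 391.67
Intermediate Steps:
W(l) = 3 (W(l) = -(-4 - 4*2)/4 = -(-4 - 8)/4 = -¼*(-12) = 3)
T(v) = √(6 + v)/4 (T(v) = √(v + 6)/4 = √(6 + v)/4)
c(V, p) = 3 + V + p (c(V, p) = (V + p) + 3 = 3 + V + p)
c(T(4), 16)² = (3 + √(6 + 4)/4 + 16)² = (3 + √10/4 + 16)² = (19 + √10/4)²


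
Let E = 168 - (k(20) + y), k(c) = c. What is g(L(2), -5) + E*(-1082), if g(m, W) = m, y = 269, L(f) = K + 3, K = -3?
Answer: 130922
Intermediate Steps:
L(f) = 0 (L(f) = -3 + 3 = 0)
E = -121 (E = 168 - (20 + 269) = 168 - 1*289 = 168 - 289 = -121)
g(L(2), -5) + E*(-1082) = 0 - 121*(-1082) = 0 + 130922 = 130922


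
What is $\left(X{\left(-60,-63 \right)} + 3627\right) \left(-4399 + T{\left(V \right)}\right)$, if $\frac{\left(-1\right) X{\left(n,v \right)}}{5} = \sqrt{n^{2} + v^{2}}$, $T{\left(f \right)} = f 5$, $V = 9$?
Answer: $-13897968$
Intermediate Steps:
$T{\left(f \right)} = 5 f$
$X{\left(n,v \right)} = - 5 \sqrt{n^{2} + v^{2}}$
$\left(X{\left(-60,-63 \right)} + 3627\right) \left(-4399 + T{\left(V \right)}\right) = \left(- 5 \sqrt{\left(-60\right)^{2} + \left(-63\right)^{2}} + 3627\right) \left(-4399 + 5 \cdot 9\right) = \left(- 5 \sqrt{3600 + 3969} + 3627\right) \left(-4399 + 45\right) = \left(- 5 \sqrt{7569} + 3627\right) \left(-4354\right) = \left(\left(-5\right) 87 + 3627\right) \left(-4354\right) = \left(-435 + 3627\right) \left(-4354\right) = 3192 \left(-4354\right) = -13897968$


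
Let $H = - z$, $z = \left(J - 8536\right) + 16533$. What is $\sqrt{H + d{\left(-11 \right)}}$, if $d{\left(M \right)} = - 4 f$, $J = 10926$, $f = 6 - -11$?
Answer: $i \sqrt{18991} \approx 137.81 i$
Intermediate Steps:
$f = 17$ ($f = 6 + 11 = 17$)
$d{\left(M \right)} = -68$ ($d{\left(M \right)} = \left(-4\right) 17 = -68$)
$z = 18923$ ($z = \left(10926 - 8536\right) + 16533 = 2390 + 16533 = 18923$)
$H = -18923$ ($H = \left(-1\right) 18923 = -18923$)
$\sqrt{H + d{\left(-11 \right)}} = \sqrt{-18923 - 68} = \sqrt{-18991} = i \sqrt{18991}$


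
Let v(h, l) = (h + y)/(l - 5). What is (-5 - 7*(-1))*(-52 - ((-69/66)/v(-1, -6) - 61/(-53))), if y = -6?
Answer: -38219/371 ≈ -103.02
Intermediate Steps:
v(h, l) = (-6 + h)/(-5 + l) (v(h, l) = (h - 6)/(l - 5) = (-6 + h)/(-5 + l))
(-5 - 7*(-1))*(-52 - ((-69/66)/v(-1, -6) - 61/(-53))) = (-5 - 7*(-1))*(-52 - ((-69/66)/(((-6 - 1)/(-5 - 6))) - 61/(-53))) = (-5 + 7)*(-52 - ((-69*1/66)/((-7/(-11))) - 61*(-1/53))) = 2*(-52 - (-23/(22*((-1/11*(-7)))) + 61/53)) = 2*(-52 - (-23/(22*7/11) + 61/53)) = 2*(-52 - (-23/22*11/7 + 61/53)) = 2*(-52 - (-23/14 + 61/53)) = 2*(-52 - 1*(-365/742)) = 2*(-52 + 365/742) = 2*(-38219/742) = -38219/371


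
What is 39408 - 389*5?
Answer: 37463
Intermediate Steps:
39408 - 389*5 = 39408 - 1945 = 37463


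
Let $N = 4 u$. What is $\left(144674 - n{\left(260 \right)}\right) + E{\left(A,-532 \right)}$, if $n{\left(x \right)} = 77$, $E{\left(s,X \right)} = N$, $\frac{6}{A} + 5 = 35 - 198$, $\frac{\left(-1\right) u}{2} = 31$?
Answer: $144349$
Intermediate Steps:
$u = -62$ ($u = \left(-2\right) 31 = -62$)
$A = - \frac{1}{28}$ ($A = \frac{6}{-5 + \left(35 - 198\right)} = \frac{6}{-5 - 163} = \frac{6}{-168} = 6 \left(- \frac{1}{168}\right) = - \frac{1}{28} \approx -0.035714$)
$N = -248$ ($N = 4 \left(-62\right) = -248$)
$E{\left(s,X \right)} = -248$
$\left(144674 - n{\left(260 \right)}\right) + E{\left(A,-532 \right)} = \left(144674 - 77\right) - 248 = 144597 - 248 = 144349$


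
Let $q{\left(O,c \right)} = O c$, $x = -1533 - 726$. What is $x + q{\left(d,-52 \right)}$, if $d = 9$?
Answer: $-2727$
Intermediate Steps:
$x = -2259$
$x + q{\left(d,-52 \right)} = -2259 + 9 \left(-52\right) = -2259 - 468 = -2727$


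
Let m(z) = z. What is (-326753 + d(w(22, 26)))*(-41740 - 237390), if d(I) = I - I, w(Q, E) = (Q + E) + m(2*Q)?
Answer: 91206564890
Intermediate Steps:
w(Q, E) = E + 3*Q (w(Q, E) = (Q + E) + 2*Q = (E + Q) + 2*Q = E + 3*Q)
d(I) = 0
(-326753 + d(w(22, 26)))*(-41740 - 237390) = (-326753 + 0)*(-41740 - 237390) = -326753*(-279130) = 91206564890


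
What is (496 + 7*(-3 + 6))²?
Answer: 267289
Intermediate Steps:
(496 + 7*(-3 + 6))² = (496 + 7*3)² = (496 + 21)² = 517² = 267289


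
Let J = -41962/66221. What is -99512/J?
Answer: 3294892076/20981 ≈ 1.5704e+5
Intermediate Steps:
J = -41962/66221 (J = -41962*1/66221 = -41962/66221 ≈ -0.63367)
-99512/J = -99512/(-41962/66221) = -99512*(-66221/41962) = 3294892076/20981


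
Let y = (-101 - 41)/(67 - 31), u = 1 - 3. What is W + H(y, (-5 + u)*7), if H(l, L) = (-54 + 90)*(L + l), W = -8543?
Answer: -10449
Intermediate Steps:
u = -2
y = -71/18 (y = -142/36 = -142*1/36 = -71/18 ≈ -3.9444)
H(l, L) = 36*L + 36*l (H(l, L) = 36*(L + l) = 36*L + 36*l)
W + H(y, (-5 + u)*7) = -8543 + (36*((-5 - 2)*7) + 36*(-71/18)) = -8543 + (36*(-7*7) - 142) = -8543 + (36*(-49) - 142) = -8543 + (-1764 - 142) = -8543 - 1906 = -10449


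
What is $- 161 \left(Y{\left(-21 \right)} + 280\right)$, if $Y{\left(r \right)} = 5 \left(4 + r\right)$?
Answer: $-31395$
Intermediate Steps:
$Y{\left(r \right)} = 20 + 5 r$
$- 161 \left(Y{\left(-21 \right)} + 280\right) = - 161 \left(\left(20 + 5 \left(-21\right)\right) + 280\right) = - 161 \left(\left(20 - 105\right) + 280\right) = - 161 \left(-85 + 280\right) = \left(-161\right) 195 = -31395$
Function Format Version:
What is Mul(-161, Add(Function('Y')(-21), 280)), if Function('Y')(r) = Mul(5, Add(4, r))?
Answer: -31395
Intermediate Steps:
Function('Y')(r) = Add(20, Mul(5, r))
Mul(-161, Add(Function('Y')(-21), 280)) = Mul(-161, Add(Add(20, Mul(5, -21)), 280)) = Mul(-161, Add(Add(20, -105), 280)) = Mul(-161, Add(-85, 280)) = Mul(-161, 195) = -31395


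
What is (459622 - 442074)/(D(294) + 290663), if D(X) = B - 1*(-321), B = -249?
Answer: 17548/290735 ≈ 0.060357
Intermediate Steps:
D(X) = 72 (D(X) = -249 - 1*(-321) = -249 + 321 = 72)
(459622 - 442074)/(D(294) + 290663) = (459622 - 442074)/(72 + 290663) = 17548/290735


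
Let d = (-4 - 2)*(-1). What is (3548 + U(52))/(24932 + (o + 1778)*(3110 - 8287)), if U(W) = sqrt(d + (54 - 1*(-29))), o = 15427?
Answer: -3548/89045353 - sqrt(89)/89045353 ≈ -3.9951e-5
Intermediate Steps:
d = 6 (d = -6*(-1) = 6)
U(W) = sqrt(89) (U(W) = sqrt(6 + (54 - 1*(-29))) = sqrt(6 + (54 + 29)) = sqrt(6 + 83) = sqrt(89))
(3548 + U(52))/(24932 + (o + 1778)*(3110 - 8287)) = (3548 + sqrt(89))/(24932 + (15427 + 1778)*(3110 - 8287)) = (3548 + sqrt(89))/(24932 + 17205*(-5177)) = (3548 + sqrt(89))/(24932 - 89070285) = (3548 + sqrt(89))/(-89045353) = (3548 + sqrt(89))*(-1/89045353) = -3548/89045353 - sqrt(89)/89045353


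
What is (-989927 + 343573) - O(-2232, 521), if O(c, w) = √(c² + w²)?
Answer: -646354 - √5253265 ≈ -6.4865e+5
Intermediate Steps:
(-989927 + 343573) - O(-2232, 521) = (-989927 + 343573) - √((-2232)² + 521²) = -646354 - √(4981824 + 271441) = -646354 - √5253265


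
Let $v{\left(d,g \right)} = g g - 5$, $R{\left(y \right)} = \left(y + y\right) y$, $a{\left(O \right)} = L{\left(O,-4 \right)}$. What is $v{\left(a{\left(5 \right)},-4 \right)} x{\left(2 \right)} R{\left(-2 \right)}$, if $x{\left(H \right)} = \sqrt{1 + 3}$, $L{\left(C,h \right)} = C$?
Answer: $176$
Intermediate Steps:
$a{\left(O \right)} = O$
$R{\left(y \right)} = 2 y^{2}$ ($R{\left(y \right)} = 2 y y = 2 y^{2}$)
$x{\left(H \right)} = 2$ ($x{\left(H \right)} = \sqrt{4} = 2$)
$v{\left(d,g \right)} = -5 + g^{2}$ ($v{\left(d,g \right)} = g^{2} - 5 = -5 + g^{2}$)
$v{\left(a{\left(5 \right)},-4 \right)} x{\left(2 \right)} R{\left(-2 \right)} = \left(-5 + \left(-4\right)^{2}\right) 2 \cdot 2 \left(-2\right)^{2} = \left(-5 + 16\right) 2 \cdot 2 \cdot 4 = 11 \cdot 2 \cdot 8 = 22 \cdot 8 = 176$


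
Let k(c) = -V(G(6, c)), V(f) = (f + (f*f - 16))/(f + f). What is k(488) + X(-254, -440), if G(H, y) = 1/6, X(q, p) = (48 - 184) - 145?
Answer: -2803/12 ≈ -233.58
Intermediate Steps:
X(q, p) = -281 (X(q, p) = -136 - 145 = -281)
G(H, y) = 1/6
V(f) = (-16 + f + f**2)/(2*f) (V(f) = (f + (f**2 - 16))/((2*f)) = (f + (-16 + f**2))*(1/(2*f)) = (-16 + f + f**2)*(1/(2*f)) = (-16 + f + f**2)/(2*f))
k(c) = 569/12 (k(c) = -(-16 + (1 + 1/6)/6)/(2*1/6) = -6*(-16 + (1/6)*(7/6))/2 = -6*(-16 + 7/36)/2 = -6*(-569)/(2*36) = -1*(-569/12) = 569/12)
k(488) + X(-254, -440) = 569/12 - 281 = -2803/12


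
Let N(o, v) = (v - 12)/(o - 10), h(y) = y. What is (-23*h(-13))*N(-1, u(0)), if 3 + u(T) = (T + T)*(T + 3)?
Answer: 4485/11 ≈ 407.73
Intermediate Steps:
u(T) = -3 + 2*T*(3 + T) (u(T) = -3 + (T + T)*(T + 3) = -3 + (2*T)*(3 + T) = -3 + 2*T*(3 + T))
N(o, v) = (-12 + v)/(-10 + o)
(-23*h(-13))*N(-1, u(0)) = (-23*(-13))*((-12 + (-3 + 2*0² + 6*0))/(-10 - 1)) = 299*((-12 + (-3 + 2*0 + 0))/(-11)) = 299*(-(-12 + (-3 + 0 + 0))/11) = 299*(-(-12 - 3)/11) = 299*(-1/11*(-15)) = 299*(15/11) = 4485/11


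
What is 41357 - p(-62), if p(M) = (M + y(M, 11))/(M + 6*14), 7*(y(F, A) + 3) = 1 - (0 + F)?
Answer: 454955/11 ≈ 41360.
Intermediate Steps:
y(F, A) = -20/7 - F/7 (y(F, A) = -3 + (1 - (0 + F))/7 = -3 + (1 - F)/7 = -3 + (⅐ - F/7) = -20/7 - F/7)
p(M) = (-20/7 + 6*M/7)/(84 + M) (p(M) = (M + (-20/7 - M/7))/(M + 6*14) = (-20/7 + 6*M/7)/(M + 84) = (-20/7 + 6*M/7)/(84 + M))
41357 - p(-62) = 41357 - 2*(-10 + 3*(-62))/(7*(84 - 62)) = 41357 - 2*(-10 - 186)/(7*22) = 41357 - 2*(-196)/(7*22) = 41357 - 1*(-28/11) = 41357 + 28/11 = 454955/11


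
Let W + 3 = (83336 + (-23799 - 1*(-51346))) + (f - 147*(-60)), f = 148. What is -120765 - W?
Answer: -240613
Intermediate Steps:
W = 119848 (W = -3 + ((83336 + (-23799 - 1*(-51346))) + (148 - 147*(-60))) = -3 + ((83336 + (-23799 + 51346)) + (148 + 8820)) = -3 + ((83336 + 27547) + 8968) = -3 + (110883 + 8968) = -3 + 119851 = 119848)
-120765 - W = -120765 - 1*119848 = -120765 - 119848 = -240613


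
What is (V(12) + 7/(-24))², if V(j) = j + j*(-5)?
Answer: 1343281/576 ≈ 2332.1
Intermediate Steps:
V(j) = -4*j (V(j) = j - 5*j = -4*j)
(V(12) + 7/(-24))² = (-4*12 + 7/(-24))² = (-48 + 7*(-1/24))² = (-48 - 7/24)² = (-1159/24)² = 1343281/576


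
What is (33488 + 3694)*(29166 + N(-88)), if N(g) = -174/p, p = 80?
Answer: 21687386823/20 ≈ 1.0844e+9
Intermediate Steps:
N(g) = -87/40 (N(g) = -174/80 = -174*1/80 = -87/40)
(33488 + 3694)*(29166 + N(-88)) = (33488 + 3694)*(29166 - 87/40) = 37182*(1166553/40) = 21687386823/20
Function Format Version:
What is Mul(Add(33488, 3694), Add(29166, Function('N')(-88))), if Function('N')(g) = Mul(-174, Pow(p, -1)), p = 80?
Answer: Rational(21687386823, 20) ≈ 1.0844e+9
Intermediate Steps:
Function('N')(g) = Rational(-87, 40) (Function('N')(g) = Mul(-174, Pow(80, -1)) = Mul(-174, Rational(1, 80)) = Rational(-87, 40))
Mul(Add(33488, 3694), Add(29166, Function('N')(-88))) = Mul(Add(33488, 3694), Add(29166, Rational(-87, 40))) = Mul(37182, Rational(1166553, 40)) = Rational(21687386823, 20)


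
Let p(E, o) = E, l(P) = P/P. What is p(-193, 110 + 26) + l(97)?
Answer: -192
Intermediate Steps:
l(P) = 1
p(-193, 110 + 26) + l(97) = -193 + 1 = -192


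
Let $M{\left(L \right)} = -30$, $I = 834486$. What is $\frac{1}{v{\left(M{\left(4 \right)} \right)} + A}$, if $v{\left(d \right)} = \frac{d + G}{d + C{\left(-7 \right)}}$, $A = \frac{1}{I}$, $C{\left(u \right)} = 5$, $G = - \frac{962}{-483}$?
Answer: $\frac{146035050}{163607807} \approx 0.89259$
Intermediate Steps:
$G = \frac{962}{483}$ ($G = \left(-962\right) \left(- \frac{1}{483}\right) = \frac{962}{483} \approx 1.9917$)
$A = \frac{1}{834486} \approx 1.1983 \cdot 10^{-6}$
$v{\left(d \right)} = \frac{\frac{962}{483} + d}{5 + d}$ ($v{\left(d \right)} = \frac{d + \frac{962}{483}}{d + 5} = \frac{\frac{962}{483} + d}{5 + d}$)
$\frac{1}{v{\left(M{\left(4 \right)} \right)} + A} = \frac{1}{\frac{\frac{962}{483} - 30}{5 - 30} + \frac{1}{834486}} = \frac{1}{\frac{1}{-25} \left(- \frac{13528}{483}\right) + \frac{1}{834486}} = \frac{1}{\left(- \frac{1}{25}\right) \left(- \frac{13528}{483}\right) + \frac{1}{834486}} = \frac{1}{\frac{13528}{12075} + \frac{1}{834486}} = \frac{1}{\frac{163607807}{146035050}} = \frac{146035050}{163607807}$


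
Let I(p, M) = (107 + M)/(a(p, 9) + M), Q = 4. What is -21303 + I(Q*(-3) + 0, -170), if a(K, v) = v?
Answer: -489960/23 ≈ -21303.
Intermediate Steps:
I(p, M) = (107 + M)/(9 + M)
-21303 + I(Q*(-3) + 0, -170) = -21303 + (107 - 170)/(9 - 170) = -21303 - 63/(-161) = -21303 - 1/161*(-63) = -21303 + 9/23 = -489960/23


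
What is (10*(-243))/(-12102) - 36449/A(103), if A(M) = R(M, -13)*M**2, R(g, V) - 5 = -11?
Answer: 99297503/128390118 ≈ 0.77340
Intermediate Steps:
R(g, V) = -6 (R(g, V) = 5 - 11 = -6)
A(M) = -6*M**2
(10*(-243))/(-12102) - 36449/A(103) = (10*(-243))/(-12102) - 36449/((-6*103**2)) = -2430*(-1/12102) - 36449/((-6*10609)) = 405/2017 - 36449/(-63654) = 405/2017 - 36449*(-1/63654) = 405/2017 + 36449/63654 = 99297503/128390118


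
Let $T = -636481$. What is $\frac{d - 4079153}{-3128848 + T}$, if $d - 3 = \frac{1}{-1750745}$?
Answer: $\frac{7141551466751}{6592130920105} \approx 1.0833$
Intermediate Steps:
$d = \frac{5252234}{1750745}$ ($d = 3 + \frac{1}{-1750745} = 3 - \frac{1}{1750745} = \frac{5252234}{1750745} \approx 3.0$)
$\frac{d - 4079153}{-3128848 + T} = \frac{\frac{5252234}{1750745} - 4079153}{-3128848 - 636481} = - \frac{7141551466751}{1750745 \left(-3765329\right)} = \left(- \frac{7141551466751}{1750745}\right) \left(- \frac{1}{3765329}\right) = \frac{7141551466751}{6592130920105}$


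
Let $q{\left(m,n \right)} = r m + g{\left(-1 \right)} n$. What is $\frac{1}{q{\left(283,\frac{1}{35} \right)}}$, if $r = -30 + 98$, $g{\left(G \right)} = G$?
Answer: $\frac{35}{673539} \approx 5.1964 \cdot 10^{-5}$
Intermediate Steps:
$r = 68$
$q{\left(m,n \right)} = - n + 68 m$ ($q{\left(m,n \right)} = 68 m - n = - n + 68 m$)
$\frac{1}{q{\left(283,\frac{1}{35} \right)}} = \frac{1}{- \frac{1}{35} + 68 \cdot 283} = \frac{1}{\left(-1\right) \frac{1}{35} + 19244} = \frac{1}{- \frac{1}{35} + 19244} = \frac{1}{\frac{673539}{35}} = \frac{35}{673539}$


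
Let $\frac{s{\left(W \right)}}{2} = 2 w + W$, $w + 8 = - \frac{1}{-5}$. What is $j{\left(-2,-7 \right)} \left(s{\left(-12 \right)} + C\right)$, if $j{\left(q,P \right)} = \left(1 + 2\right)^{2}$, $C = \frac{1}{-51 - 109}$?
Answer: $- \frac{79497}{160} \approx -496.86$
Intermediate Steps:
$w = - \frac{39}{5}$ ($w = -8 - \frac{1}{-5} = -8 - - \frac{1}{5} = -8 + \frac{1}{5} = - \frac{39}{5} \approx -7.8$)
$s{\left(W \right)} = - \frac{156}{5} + 2 W$ ($s{\left(W \right)} = 2 \left(2 \left(- \frac{39}{5}\right) + W\right) = 2 \left(- \frac{78}{5} + W\right) = - \frac{156}{5} + 2 W$)
$C = - \frac{1}{160}$ ($C = \frac{1}{-160} = - \frac{1}{160} \approx -0.00625$)
$j{\left(q,P \right)} = 9$ ($j{\left(q,P \right)} = 3^{2} = 9$)
$j{\left(-2,-7 \right)} \left(s{\left(-12 \right)} + C\right) = 9 \left(\left(- \frac{156}{5} + 2 \left(-12\right)\right) - \frac{1}{160}\right) = 9 \left(\left(- \frac{156}{5} - 24\right) - \frac{1}{160}\right) = 9 \left(- \frac{276}{5} - \frac{1}{160}\right) = 9 \left(- \frac{8833}{160}\right) = - \frac{79497}{160}$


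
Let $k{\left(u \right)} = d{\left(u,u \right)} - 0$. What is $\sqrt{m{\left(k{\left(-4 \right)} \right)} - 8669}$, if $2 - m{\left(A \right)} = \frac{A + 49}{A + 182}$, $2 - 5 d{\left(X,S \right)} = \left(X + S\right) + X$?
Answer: $\frac{i \sqrt{37754673}}{66} \approx 93.098 i$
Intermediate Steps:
$d{\left(X,S \right)} = \frac{2}{5} - \frac{2 X}{5} - \frac{S}{5}$ ($d{\left(X,S \right)} = \frac{2}{5} - \frac{\left(X + S\right) + X}{5} = \frac{2}{5} - \frac{\left(S + X\right) + X}{5} = \frac{2}{5} - \frac{S + 2 X}{5} = \frac{2}{5} - \left(\frac{S}{5} + \frac{2 X}{5}\right) = \frac{2}{5} - \frac{2 X}{5} - \frac{S}{5}$)
$k{\left(u \right)} = \frac{2}{5} - \frac{3 u}{5}$ ($k{\left(u \right)} = \left(\frac{2}{5} - \frac{2 u}{5} - \frac{u}{5}\right) - 0 = \left(\frac{2}{5} - \frac{3 u}{5}\right) + 0 = \frac{2}{5} - \frac{3 u}{5}$)
$m{\left(A \right)} = 2 - \frac{49 + A}{182 + A}$ ($m{\left(A \right)} = 2 - \frac{A + 49}{A + 182} = 2 - \frac{49 + A}{182 + A}$)
$\sqrt{m{\left(k{\left(-4 \right)} \right)} - 8669} = \sqrt{\frac{315 + \left(\frac{2}{5} - - \frac{12}{5}\right)}{182 + \left(\frac{2}{5} - - \frac{12}{5}\right)} - 8669} = \sqrt{\frac{315 + \left(\frac{2}{5} + \frac{12}{5}\right)}{182 + \left(\frac{2}{5} + \frac{12}{5}\right)} - 8669} = \sqrt{\frac{315 + \frac{14}{5}}{182 + \frac{14}{5}} - 8669} = \sqrt{\frac{1}{\frac{924}{5}} \cdot \frac{1589}{5} - 8669} = \sqrt{\frac{5}{924} \cdot \frac{1589}{5} - 8669} = \sqrt{\frac{227}{132} - 8669} = \sqrt{- \frac{1144081}{132}} = \frac{i \sqrt{37754673}}{66}$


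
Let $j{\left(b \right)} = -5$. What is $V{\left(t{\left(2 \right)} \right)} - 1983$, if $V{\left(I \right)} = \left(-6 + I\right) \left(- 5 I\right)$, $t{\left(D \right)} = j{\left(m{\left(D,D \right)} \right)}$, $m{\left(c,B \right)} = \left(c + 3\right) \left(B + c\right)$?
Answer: $-2258$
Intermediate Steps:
$m{\left(c,B \right)} = \left(3 + c\right) \left(B + c\right)$
$t{\left(D \right)} = -5$
$V{\left(I \right)} = - 5 I \left(-6 + I\right)$
$V{\left(t{\left(2 \right)} \right)} - 1983 = 5 \left(-5\right) \left(6 - -5\right) - 1983 = 5 \left(-5\right) \left(6 + 5\right) - 1983 = 5 \left(-5\right) 11 - 1983 = -275 - 1983 = -2258$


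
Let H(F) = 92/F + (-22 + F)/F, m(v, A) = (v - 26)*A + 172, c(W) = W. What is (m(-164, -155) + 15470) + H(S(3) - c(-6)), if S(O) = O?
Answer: 405907/9 ≈ 45101.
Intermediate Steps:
m(v, A) = 172 + A*(-26 + v) (m(v, A) = (-26 + v)*A + 172 = A*(-26 + v) + 172 = 172 + A*(-26 + v))
H(F) = 92/F + (-22 + F)/F
(m(-164, -155) + 15470) + H(S(3) - c(-6)) = ((172 - 26*(-155) - 155*(-164)) + 15470) + (70 + (3 - 1*(-6)))/(3 - 1*(-6)) = ((172 + 4030 + 25420) + 15470) + (70 + (3 + 6))/(3 + 6) = (29622 + 15470) + (70 + 9)/9 = 45092 + (⅑)*79 = 45092 + 79/9 = 405907/9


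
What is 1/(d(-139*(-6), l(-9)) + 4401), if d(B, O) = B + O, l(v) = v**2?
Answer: 1/5316 ≈ 0.00018811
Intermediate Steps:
1/(d(-139*(-6), l(-9)) + 4401) = 1/((-139*(-6) + (-9)**2) + 4401) = 1/((834 + 81) + 4401) = 1/(915 + 4401) = 1/5316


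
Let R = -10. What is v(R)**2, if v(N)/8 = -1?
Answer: 64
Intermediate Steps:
v(N) = -8 (v(N) = 8*(-1) = -8)
v(R)**2 = (-8)**2 = 64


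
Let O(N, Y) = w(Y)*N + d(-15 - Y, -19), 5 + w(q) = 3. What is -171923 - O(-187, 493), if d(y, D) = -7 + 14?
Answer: -172304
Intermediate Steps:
w(q) = -2 (w(q) = -5 + 3 = -2)
d(y, D) = 7
O(N, Y) = 7 - 2*N (O(N, Y) = -2*N + 7 = 7 - 2*N)
-171923 - O(-187, 493) = -171923 - (7 - 2*(-187)) = -171923 - (7 + 374) = -171923 - 1*381 = -171923 - 381 = -172304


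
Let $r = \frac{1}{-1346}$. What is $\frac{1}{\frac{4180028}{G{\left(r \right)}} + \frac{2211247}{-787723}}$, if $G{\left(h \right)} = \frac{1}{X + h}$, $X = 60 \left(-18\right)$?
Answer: $- \frac{530137579}{2393270765838256313} \approx -2.2151 \cdot 10^{-10}$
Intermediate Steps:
$X = -1080$
$r = - \frac{1}{1346} \approx -0.00074294$
$G{\left(h \right)} = \frac{1}{-1080 + h}$
$\frac{1}{\frac{4180028}{G{\left(r \right)}} + \frac{2211247}{-787723}} = \frac{1}{\frac{4180028}{\frac{1}{-1080 - \frac{1}{1346}}} + \frac{2211247}{-787723}} = \frac{1}{\frac{4180028}{\frac{1}{- \frac{1453681}{1346}}} + 2211247 \left(- \frac{1}{787723}\right)} = \frac{1}{\frac{4180028}{- \frac{1346}{1453681}} - \frac{2211247}{787723}} = \frac{1}{4180028 \left(- \frac{1453681}{1346}\right) - \frac{2211247}{787723}} = \frac{1}{- \frac{3038213641534}{673} - \frac{2211247}{787723}} = \frac{1}{- \frac{2393270765838256313}{530137579}} = - \frac{530137579}{2393270765838256313}$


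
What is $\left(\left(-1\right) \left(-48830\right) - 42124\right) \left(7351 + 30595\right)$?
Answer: $254465876$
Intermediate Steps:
$\left(\left(-1\right) \left(-48830\right) - 42124\right) \left(7351 + 30595\right) = \left(48830 - 42124\right) 37946 = 6706 \cdot 37946 = 254465876$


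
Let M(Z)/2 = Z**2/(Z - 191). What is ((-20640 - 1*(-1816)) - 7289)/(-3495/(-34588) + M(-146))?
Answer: 304377201628/1473377801 ≈ 206.58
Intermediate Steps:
M(Z) = 2*Z**2/(-191 + Z) (M(Z) = 2*(Z**2/(Z - 191)) = 2*(Z**2/(-191 + Z)) = 2*Z**2/(-191 + Z))
((-20640 - 1*(-1816)) - 7289)/(-3495/(-34588) + M(-146)) = ((-20640 - 1*(-1816)) - 7289)/(-3495/(-34588) + 2*(-146)**2/(-191 - 146)) = ((-20640 + 1816) - 7289)/(-3495*(-1/34588) + 2*21316/(-337)) = (-18824 - 7289)/(3495/34588 + 2*21316*(-1/337)) = -26113/(3495/34588 - 42632/337) = -26113/(-1473377801/11656156) = -26113*(-11656156/1473377801) = 304377201628/1473377801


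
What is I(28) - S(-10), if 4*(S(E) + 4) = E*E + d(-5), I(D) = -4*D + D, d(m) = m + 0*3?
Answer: -415/4 ≈ -103.75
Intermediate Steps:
d(m) = m (d(m) = m + 0 = m)
I(D) = -3*D
S(E) = -21/4 + E**2/4 (S(E) = -4 + (E*E - 5)/4 = -4 + (E**2 - 5)/4 = -4 + (-5 + E**2)/4 = -4 + (-5/4 + E**2/4) = -21/4 + E**2/4)
I(28) - S(-10) = -3*28 - (-21/4 + (1/4)*(-10)**2) = -84 - (-21/4 + (1/4)*100) = -84 - (-21/4 + 25) = -84 - 1*79/4 = -84 - 79/4 = -415/4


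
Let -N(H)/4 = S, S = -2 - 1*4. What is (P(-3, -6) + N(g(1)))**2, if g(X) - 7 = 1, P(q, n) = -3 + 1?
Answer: 484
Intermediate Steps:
P(q, n) = -2
g(X) = 8 (g(X) = 7 + 1 = 8)
S = -6 (S = -2 - 4 = -6)
N(H) = 24 (N(H) = -4*(-6) = 24)
(P(-3, -6) + N(g(1)))**2 = (-2 + 24)**2 = 22**2 = 484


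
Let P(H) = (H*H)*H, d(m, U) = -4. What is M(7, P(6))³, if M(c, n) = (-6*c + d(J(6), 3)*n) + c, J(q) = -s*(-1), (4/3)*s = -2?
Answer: -726572699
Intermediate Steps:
s = -3/2 (s = (¾)*(-2) = -3/2 ≈ -1.5000)
J(q) = -3/2 (J(q) = -1*(-3/2)*(-1) = (3/2)*(-1) = -3/2)
P(H) = H³ (P(H) = H²*H = H³)
M(c, n) = -5*c - 4*n (M(c, n) = (-6*c - 4*n) + c = -5*c - 4*n)
M(7, P(6))³ = (-5*7 - 4*6³)³ = (-35 - 4*216)³ = (-35 - 864)³ = (-899)³ = -726572699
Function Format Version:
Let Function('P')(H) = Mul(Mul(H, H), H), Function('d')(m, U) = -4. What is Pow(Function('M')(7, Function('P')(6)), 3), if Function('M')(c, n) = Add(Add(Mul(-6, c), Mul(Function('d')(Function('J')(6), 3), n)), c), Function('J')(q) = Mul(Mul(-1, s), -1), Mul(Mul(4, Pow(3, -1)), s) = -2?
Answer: -726572699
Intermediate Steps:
s = Rational(-3, 2) (s = Mul(Rational(3, 4), -2) = Rational(-3, 2) ≈ -1.5000)
Function('J')(q) = Rational(-3, 2) (Function('J')(q) = Mul(Mul(-1, Rational(-3, 2)), -1) = Mul(Rational(3, 2), -1) = Rational(-3, 2))
Function('P')(H) = Pow(H, 3) (Function('P')(H) = Mul(Pow(H, 2), H) = Pow(H, 3))
Function('M')(c, n) = Add(Mul(-5, c), Mul(-4, n)) (Function('M')(c, n) = Add(Add(Mul(-6, c), Mul(-4, n)), c) = Add(Mul(-5, c), Mul(-4, n)))
Pow(Function('M')(7, Function('P')(6)), 3) = Pow(Add(Mul(-5, 7), Mul(-4, Pow(6, 3))), 3) = Pow(Add(-35, Mul(-4, 216)), 3) = Pow(Add(-35, -864), 3) = Pow(-899, 3) = -726572699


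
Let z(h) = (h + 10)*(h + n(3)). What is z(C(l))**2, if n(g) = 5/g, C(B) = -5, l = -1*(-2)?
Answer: 2500/9 ≈ 277.78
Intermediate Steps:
l = 2
z(h) = (10 + h)*(5/3 + h) (z(h) = (h + 10)*(h + 5/3) = (10 + h)*(h + 5*(1/3)) = (10 + h)*(h + 5/3) = (10 + h)*(5/3 + h))
z(C(l))**2 = (50/3 + (-5)**2 + (35/3)*(-5))**2 = (50/3 + 25 - 175/3)**2 = (-50/3)**2 = 2500/9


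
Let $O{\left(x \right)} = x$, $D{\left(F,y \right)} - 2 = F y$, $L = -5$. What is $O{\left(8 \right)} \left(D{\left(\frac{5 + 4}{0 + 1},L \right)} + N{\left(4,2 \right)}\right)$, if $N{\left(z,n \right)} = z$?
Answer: $-312$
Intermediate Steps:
$D{\left(F,y \right)} = 2 + F y$
$O{\left(8 \right)} \left(D{\left(\frac{5 + 4}{0 + 1},L \right)} + N{\left(4,2 \right)}\right) = 8 \left(\left(2 + \frac{5 + 4}{0 + 1} \left(-5\right)\right) + 4\right) = 8 \left(\left(2 + \frac{9}{1} \left(-5\right)\right) + 4\right) = 8 \left(\left(2 + 9 \cdot 1 \left(-5\right)\right) + 4\right) = 8 \left(\left(2 + 9 \left(-5\right)\right) + 4\right) = 8 \left(\left(2 - 45\right) + 4\right) = 8 \left(-43 + 4\right) = 8 \left(-39\right) = -312$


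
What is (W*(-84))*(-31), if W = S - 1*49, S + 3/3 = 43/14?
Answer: -122202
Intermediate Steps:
S = 29/14 (S = -1 + 43/14 = 29/14 ≈ 2.0714)
W = -657/14 (W = 29/14 - 1*49 = 29/14 - 49 = -657/14 ≈ -46.929)
(W*(-84))*(-31) = -657/14*(-84)*(-31) = 3942*(-31) = -122202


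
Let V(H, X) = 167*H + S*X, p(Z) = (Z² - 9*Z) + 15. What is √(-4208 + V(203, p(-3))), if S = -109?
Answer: √24134 ≈ 155.35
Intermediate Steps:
p(Z) = 15 + Z² - 9*Z
V(H, X) = -109*X + 167*H (V(H, X) = 167*H - 109*X = -109*X + 167*H)
√(-4208 + V(203, p(-3))) = √(-4208 + (-109*(15 + (-3)² - 9*(-3)) + 167*203)) = √(-4208 + (-109*(15 + 9 + 27) + 33901)) = √(-4208 + (-109*51 + 33901)) = √(-4208 + (-5559 + 33901)) = √(-4208 + 28342) = √24134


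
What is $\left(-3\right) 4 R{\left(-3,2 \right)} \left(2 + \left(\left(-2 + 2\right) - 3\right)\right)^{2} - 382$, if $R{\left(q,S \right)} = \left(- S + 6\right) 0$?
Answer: $-382$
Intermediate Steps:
$R{\left(q,S \right)} = 0$ ($R{\left(q,S \right)} = \left(6 - S\right) 0 = 0$)
$\left(-3\right) 4 R{\left(-3,2 \right)} \left(2 + \left(\left(-2 + 2\right) - 3\right)\right)^{2} - 382 = \left(-3\right) 4 \cdot 0 \left(2 + \left(\left(-2 + 2\right) - 3\right)\right)^{2} - 382 = \left(-12\right) 0 \left(2 + \left(0 - 3\right)\right)^{2} - 382 = 0 \left(2 - 3\right)^{2} - 382 = 0 \left(-1\right)^{2} - 382 = 0 \cdot 1 - 382 = 0 - 382 = -382$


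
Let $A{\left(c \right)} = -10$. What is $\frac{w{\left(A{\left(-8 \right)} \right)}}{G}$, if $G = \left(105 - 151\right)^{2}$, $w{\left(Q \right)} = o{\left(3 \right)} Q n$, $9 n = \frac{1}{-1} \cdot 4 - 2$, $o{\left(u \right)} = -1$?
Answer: $- \frac{5}{1587} \approx -0.0031506$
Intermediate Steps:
$n = - \frac{2}{3}$ ($n = \frac{\frac{1}{-1} \cdot 4 - 2}{9} = \frac{\left(-1\right) 4 - 2}{9} = \frac{-4 - 2}{9} = \frac{1}{9} \left(-6\right) = - \frac{2}{3} \approx -0.66667$)
$w{\left(Q \right)} = \frac{2 Q}{3}$ ($w{\left(Q \right)} = - Q \left(- \frac{2}{3}\right) = \frac{2 Q}{3}$)
$G = 2116$ ($G = \left(-46\right)^{2} = 2116$)
$\frac{w{\left(A{\left(-8 \right)} \right)}}{G} = \frac{\frac{2}{3} \left(-10\right)}{2116} = \left(- \frac{20}{3}\right) \frac{1}{2116} = - \frac{5}{1587}$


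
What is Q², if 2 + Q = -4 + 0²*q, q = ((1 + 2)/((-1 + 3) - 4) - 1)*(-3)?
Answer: 36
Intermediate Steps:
q = 15/2 (q = (3/(2 - 4) - 1)*(-3) = (3/(-2) - 1)*(-3) = (3*(-½) - 1)*(-3) = (-3/2 - 1)*(-3) = -5/2*(-3) = 15/2 ≈ 7.5000)
Q = -6 (Q = -2 + (-4 + 0²*(15/2)) = -2 + (-4 + 0*(15/2)) = -2 + (-4 + 0) = -2 - 4 = -6)
Q² = (-6)² = 36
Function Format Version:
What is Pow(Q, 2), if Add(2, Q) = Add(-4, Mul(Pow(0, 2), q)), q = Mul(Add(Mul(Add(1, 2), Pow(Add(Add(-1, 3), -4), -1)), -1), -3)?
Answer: 36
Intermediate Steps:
q = Rational(15, 2) (q = Mul(Add(Mul(3, Pow(Add(2, -4), -1)), -1), -3) = Mul(Add(Mul(3, Pow(-2, -1)), -1), -3) = Mul(Add(Mul(3, Rational(-1, 2)), -1), -3) = Mul(Add(Rational(-3, 2), -1), -3) = Mul(Rational(-5, 2), -3) = Rational(15, 2) ≈ 7.5000)
Q = -6 (Q = Add(-2, Add(-4, Mul(Pow(0, 2), Rational(15, 2)))) = Add(-2, Add(-4, Mul(0, Rational(15, 2)))) = Add(-2, Add(-4, 0)) = Add(-2, -4) = -6)
Pow(Q, 2) = Pow(-6, 2) = 36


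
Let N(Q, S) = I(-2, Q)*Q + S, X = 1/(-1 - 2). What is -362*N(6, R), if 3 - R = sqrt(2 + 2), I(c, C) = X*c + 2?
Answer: -6154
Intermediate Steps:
X = -1/3 (X = 1/(-3) = -1/3 ≈ -0.33333)
I(c, C) = 2 - c/3 (I(c, C) = -c/3 + 2 = 2 - c/3)
R = 1 (R = 3 - sqrt(2 + 2) = 3 - sqrt(4) = 3 - 1*2 = 3 - 2 = 1)
N(Q, S) = S + 8*Q/3 (N(Q, S) = (2 - 1/3*(-2))*Q + S = (2 + 2/3)*Q + S = 8*Q/3 + S = S + 8*Q/3)
-362*N(6, R) = -362*(1 + (8/3)*6) = -362*(1 + 16) = -362*17 = -6154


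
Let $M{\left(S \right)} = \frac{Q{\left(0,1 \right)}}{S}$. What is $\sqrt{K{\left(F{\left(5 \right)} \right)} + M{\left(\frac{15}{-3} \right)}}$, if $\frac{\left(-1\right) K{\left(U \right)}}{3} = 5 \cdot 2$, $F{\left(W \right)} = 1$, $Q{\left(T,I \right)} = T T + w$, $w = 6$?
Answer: $\frac{2 i \sqrt{195}}{5} \approx 5.5857 i$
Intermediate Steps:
$Q{\left(T,I \right)} = 6 + T^{2}$ ($Q{\left(T,I \right)} = T T + 6 = T^{2} + 6 = 6 + T^{2}$)
$M{\left(S \right)} = \frac{6}{S}$ ($M{\left(S \right)} = \frac{6 + 0^{2}}{S} = \frac{6 + 0}{S} = \frac{6}{S}$)
$K{\left(U \right)} = -30$ ($K{\left(U \right)} = - 3 \cdot 5 \cdot 2 = \left(-3\right) 10 = -30$)
$\sqrt{K{\left(F{\left(5 \right)} \right)} + M{\left(\frac{15}{-3} \right)}} = \sqrt{-30 + \frac{6}{15 \frac{1}{-3}}} = \sqrt{-30 + \frac{6}{15 \left(- \frac{1}{3}\right)}} = \sqrt{-30 + \frac{6}{-5}} = \sqrt{-30 + 6 \left(- \frac{1}{5}\right)} = \sqrt{-30 - \frac{6}{5}} = \sqrt{- \frac{156}{5}} = \frac{2 i \sqrt{195}}{5}$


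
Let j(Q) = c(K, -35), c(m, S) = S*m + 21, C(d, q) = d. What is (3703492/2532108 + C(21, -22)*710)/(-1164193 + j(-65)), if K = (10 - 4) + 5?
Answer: -9439358443/737196024039 ≈ -0.012804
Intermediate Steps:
K = 11 (K = 6 + 5 = 11)
c(m, S) = 21 + S*m
j(Q) = -364 (j(Q) = 21 - 35*11 = 21 - 385 = -364)
(3703492/2532108 + C(21, -22)*710)/(-1164193 + j(-65)) = (3703492/2532108 + 21*710)/(-1164193 - 364) = (3703492*(1/2532108) + 14910)/(-1164557) = (925873/633027 + 14910)*(-1/1164557) = (9439358443/633027)*(-1/1164557) = -9439358443/737196024039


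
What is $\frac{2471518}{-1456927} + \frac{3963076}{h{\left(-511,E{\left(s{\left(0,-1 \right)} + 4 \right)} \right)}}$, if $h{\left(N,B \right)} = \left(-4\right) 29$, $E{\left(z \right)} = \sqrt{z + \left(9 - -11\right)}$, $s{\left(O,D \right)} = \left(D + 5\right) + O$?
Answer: $- \frac{1443549780885}{42250883} \approx -34166.0$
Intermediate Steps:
$s{\left(O,D \right)} = 5 + D + O$ ($s{\left(O,D \right)} = \left(5 + D\right) + O = 5 + D + O$)
$E{\left(z \right)} = \sqrt{20 + z}$ ($E{\left(z \right)} = \sqrt{z + \left(9 + 11\right)} = \sqrt{z + 20} = \sqrt{20 + z}$)
$h{\left(N,B \right)} = -116$
$\frac{2471518}{-1456927} + \frac{3963076}{h{\left(-511,E{\left(s{\left(0,-1 \right)} + 4 \right)} \right)}} = \frac{2471518}{-1456927} + \frac{3963076}{-116} = 2471518 \left(- \frac{1}{1456927}\right) + 3963076 \left(- \frac{1}{116}\right) = - \frac{2471518}{1456927} - \frac{990769}{29} = - \frac{1443549780885}{42250883}$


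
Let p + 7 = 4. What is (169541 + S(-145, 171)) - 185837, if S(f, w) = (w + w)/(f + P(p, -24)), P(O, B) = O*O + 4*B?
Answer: -1890507/116 ≈ -16297.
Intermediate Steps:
p = -3 (p = -7 + 4 = -3)
P(O, B) = O**2 + 4*B
S(f, w) = 2*w/(-87 + f) (S(f, w) = (w + w)/(f + ((-3)**2 + 4*(-24))) = (2*w)/(f + (9 - 96)) = (2*w)/(f - 87) = (2*w)/(-87 + f) = 2*w/(-87 + f))
(169541 + S(-145, 171)) - 185837 = (169541 + 2*171/(-87 - 145)) - 185837 = (169541 + 2*171/(-232)) - 185837 = (169541 + 2*171*(-1/232)) - 185837 = (169541 - 171/116) - 185837 = 19666585/116 - 185837 = -1890507/116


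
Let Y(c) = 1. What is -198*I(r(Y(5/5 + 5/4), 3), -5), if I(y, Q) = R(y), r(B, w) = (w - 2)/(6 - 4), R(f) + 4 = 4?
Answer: 0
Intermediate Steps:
R(f) = 0 (R(f) = -4 + 4 = 0)
r(B, w) = -1 + w/2 (r(B, w) = (-2 + w)/2 = (-2 + w)*(½) = -1 + w/2)
I(y, Q) = 0
-198*I(r(Y(5/5 + 5/4), 3), -5) = -198*0 = 0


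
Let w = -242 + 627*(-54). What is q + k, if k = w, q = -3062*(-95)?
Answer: 256790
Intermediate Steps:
q = 290890 (q = -1*(-290890) = 290890)
w = -34100 (w = -242 - 33858 = -34100)
k = -34100
q + k = 290890 - 34100 = 256790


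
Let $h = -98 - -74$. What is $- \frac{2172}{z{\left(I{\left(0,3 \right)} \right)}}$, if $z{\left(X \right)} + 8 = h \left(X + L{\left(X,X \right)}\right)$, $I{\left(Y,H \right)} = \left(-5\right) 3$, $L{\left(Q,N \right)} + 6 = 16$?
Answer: $- \frac{543}{28} \approx -19.393$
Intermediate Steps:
$L{\left(Q,N \right)} = 10$ ($L{\left(Q,N \right)} = -6 + 16 = 10$)
$I{\left(Y,H \right)} = -15$
$h = -24$ ($h = -98 + 74 = -24$)
$z{\left(X \right)} = -248 - 24 X$ ($z{\left(X \right)} = -8 - 24 \left(X + 10\right) = -8 - 24 \left(10 + X\right) = -8 - \left(240 + 24 X\right) = -248 - 24 X$)
$- \frac{2172}{z{\left(I{\left(0,3 \right)} \right)}} = - \frac{2172}{-248 - -360} = - \frac{2172}{-248 + 360} = - \frac{2172}{112} = \left(-2172\right) \frac{1}{112} = - \frac{543}{28}$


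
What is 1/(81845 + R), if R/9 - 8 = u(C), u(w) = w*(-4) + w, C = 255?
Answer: 1/75032 ≈ 1.3328e-5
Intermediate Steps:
u(w) = -3*w (u(w) = -4*w + w = -3*w)
R = -6813 (R = 72 + 9*(-3*255) = 72 + 9*(-765) = 72 - 6885 = -6813)
1/(81845 + R) = 1/(81845 - 6813) = 1/75032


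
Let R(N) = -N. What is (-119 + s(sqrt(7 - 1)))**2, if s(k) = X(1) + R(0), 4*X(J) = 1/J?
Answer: 225625/16 ≈ 14102.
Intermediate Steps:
X(J) = 1/(4*J)
s(k) = 1/4 (s(k) = (1/4)/1 - 1*0 = (1/4)*1 + 0 = 1/4 + 0 = 1/4)
(-119 + s(sqrt(7 - 1)))**2 = (-119 + 1/4)**2 = (-475/4)**2 = 225625/16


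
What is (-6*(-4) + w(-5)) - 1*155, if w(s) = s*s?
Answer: -106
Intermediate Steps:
w(s) = s**2
(-6*(-4) + w(-5)) - 1*155 = (-6*(-4) + (-5)**2) - 1*155 = (24 + 25) - 155 = 49 - 155 = -106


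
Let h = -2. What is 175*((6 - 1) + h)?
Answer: 525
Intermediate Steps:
175*((6 - 1) + h) = 175*((6 - 1) - 2) = 175*(5 - 2) = 175*3 = 525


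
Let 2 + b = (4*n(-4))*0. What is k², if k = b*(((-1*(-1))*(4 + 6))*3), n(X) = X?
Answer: 3600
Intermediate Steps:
b = -2 (b = -2 + (4*(-4))*0 = -2 - 16*0 = -2 + 0 = -2)
k = -60 (k = -2*(-1*(-1))*(4 + 6)*3 = -2*1*10*3 = -20*3 = -2*30 = -60)
k² = (-60)² = 3600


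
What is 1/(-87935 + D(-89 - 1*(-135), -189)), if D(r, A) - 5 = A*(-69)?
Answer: -1/74889 ≈ -1.3353e-5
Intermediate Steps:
D(r, A) = 5 - 69*A (D(r, A) = 5 + A*(-69) = 5 - 69*A)
1/(-87935 + D(-89 - 1*(-135), -189)) = 1/(-87935 + (5 - 69*(-189))) = 1/(-87935 + (5 + 13041)) = 1/(-87935 + 13046) = 1/(-74889) = -1/74889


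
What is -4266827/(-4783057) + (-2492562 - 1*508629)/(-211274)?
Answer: 15256337228485/1010535584618 ≈ 15.097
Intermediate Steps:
-4266827/(-4783057) + (-2492562 - 1*508629)/(-211274) = -4266827*(-1/4783057) + (-2492562 - 508629)*(-1/211274) = 4266827/4783057 - 3001191*(-1/211274) = 4266827/4783057 + 3001191/211274 = 15256337228485/1010535584618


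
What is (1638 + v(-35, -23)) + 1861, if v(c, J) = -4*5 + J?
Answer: 3456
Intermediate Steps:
v(c, J) = -20 + J
(1638 + v(-35, -23)) + 1861 = (1638 + (-20 - 23)) + 1861 = (1638 - 43) + 1861 = 1595 + 1861 = 3456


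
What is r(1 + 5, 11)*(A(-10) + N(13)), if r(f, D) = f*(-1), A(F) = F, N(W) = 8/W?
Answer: 732/13 ≈ 56.308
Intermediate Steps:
r(f, D) = -f
r(1 + 5, 11)*(A(-10) + N(13)) = (-(1 + 5))*(-10 + 8/13) = (-1*6)*(-10 + 8*(1/13)) = -6*(-10 + 8/13) = -6*(-122/13) = 732/13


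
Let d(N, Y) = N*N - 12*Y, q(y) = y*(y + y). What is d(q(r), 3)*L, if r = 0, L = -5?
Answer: 180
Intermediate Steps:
q(y) = 2*y² (q(y) = y*(2*y) = 2*y²)
d(N, Y) = N² - 12*Y
d(q(r), 3)*L = ((2*0²)² - 12*3)*(-5) = ((2*0)² - 36)*(-5) = (0² - 36)*(-5) = (0 - 36)*(-5) = -36*(-5) = 180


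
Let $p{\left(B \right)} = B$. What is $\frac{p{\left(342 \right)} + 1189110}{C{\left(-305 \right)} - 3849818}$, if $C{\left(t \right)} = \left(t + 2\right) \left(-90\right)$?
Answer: $- \frac{297363}{955637} \approx -0.31117$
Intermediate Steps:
$C{\left(t \right)} = -180 - 90 t$ ($C{\left(t \right)} = \left(2 + t\right) \left(-90\right) = -180 - 90 t$)
$\frac{p{\left(342 \right)} + 1189110}{C{\left(-305 \right)} - 3849818} = \frac{342 + 1189110}{\left(-180 - -27450\right) - 3849818} = \frac{1189452}{\left(-180 + 27450\right) - 3849818} = \frac{1189452}{27270 - 3849818} = \frac{1189452}{-3822548} = 1189452 \left(- \frac{1}{3822548}\right) = - \frac{297363}{955637}$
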